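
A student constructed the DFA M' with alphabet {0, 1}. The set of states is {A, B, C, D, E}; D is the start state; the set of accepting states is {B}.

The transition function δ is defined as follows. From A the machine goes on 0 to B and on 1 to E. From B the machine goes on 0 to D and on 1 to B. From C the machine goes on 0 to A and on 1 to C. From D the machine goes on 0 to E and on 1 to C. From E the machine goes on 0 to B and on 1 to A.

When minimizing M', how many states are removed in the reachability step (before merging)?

Every one of the 5 states is reachable from D.

0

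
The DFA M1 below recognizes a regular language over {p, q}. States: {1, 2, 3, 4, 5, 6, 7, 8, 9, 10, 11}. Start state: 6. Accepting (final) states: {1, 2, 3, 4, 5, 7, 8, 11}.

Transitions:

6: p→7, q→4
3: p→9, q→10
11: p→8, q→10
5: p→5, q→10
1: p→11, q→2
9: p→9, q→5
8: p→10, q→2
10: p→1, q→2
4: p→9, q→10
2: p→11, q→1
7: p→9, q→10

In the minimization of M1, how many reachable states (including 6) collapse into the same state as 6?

1

Reachable states from the start: {1,2,4,5,6,7,8,9,10,11}. Unreachable: {3} — drop them.
Initial partition by acceptance: {1,2,4,5,7,8,11} | {6,9,10}.
On input p, block {1,2,4,5,7,8,11} splits into {1,2,5,11} and {4,7,8}.
On input p, block {1,2,5,11} splits into {1,2,5} and {11}.
On input p, block {1,2,5} splits into {1,2} and {5}.
Split {6,9,10} by δ(·,p) → {6} and {9} and {10}.
On input p, block {4,7,8} splits into {4,7} and {8}.
No further refinement is possible. Final partition (8 blocks): {1,2} | {6} | {4,7} | {11} | {5} | {9} | {10} | {8}.
State 6 belongs to the block {6}, which has 1 states.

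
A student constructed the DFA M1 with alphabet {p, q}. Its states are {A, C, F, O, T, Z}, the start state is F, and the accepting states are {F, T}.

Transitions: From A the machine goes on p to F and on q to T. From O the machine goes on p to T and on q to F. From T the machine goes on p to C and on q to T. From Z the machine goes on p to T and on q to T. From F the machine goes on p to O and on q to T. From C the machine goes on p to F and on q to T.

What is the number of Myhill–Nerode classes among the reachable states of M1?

2

Reachable states from the start: {C,F,O,T}. Unreachable: {A,Z} — drop them.
Start with accepting vs non-accepting: {F,T} | {C,O}.
Stable partition: {F,T} | {C,O} — 2 equivalence classes.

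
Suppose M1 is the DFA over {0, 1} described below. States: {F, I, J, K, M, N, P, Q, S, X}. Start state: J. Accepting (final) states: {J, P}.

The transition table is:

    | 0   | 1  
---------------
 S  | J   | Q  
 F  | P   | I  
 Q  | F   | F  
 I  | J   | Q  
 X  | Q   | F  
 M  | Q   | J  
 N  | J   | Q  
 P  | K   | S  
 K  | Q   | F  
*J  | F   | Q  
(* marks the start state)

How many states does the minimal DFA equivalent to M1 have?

Reachable states from the start: {F,I,J,K,P,Q,S}. Unreachable: {M,N,X} — drop them.
P0 = {J,P} | {F,I,K,Q,S}.
On input 0, block {F,I,K,Q,S} splits into {F,I,S} and {K,Q}.
On input 0, block {J,P} splits into {P} and {J}.
On input 0, block {F,I,S} splits into {I,S} and {F}.
On input 0, block {K,Q} splits into {K} and {Q}.
Stable partition: {P} | {I,S} | {K} | {J} | {F} | {Q} — 6 equivalence classes.

6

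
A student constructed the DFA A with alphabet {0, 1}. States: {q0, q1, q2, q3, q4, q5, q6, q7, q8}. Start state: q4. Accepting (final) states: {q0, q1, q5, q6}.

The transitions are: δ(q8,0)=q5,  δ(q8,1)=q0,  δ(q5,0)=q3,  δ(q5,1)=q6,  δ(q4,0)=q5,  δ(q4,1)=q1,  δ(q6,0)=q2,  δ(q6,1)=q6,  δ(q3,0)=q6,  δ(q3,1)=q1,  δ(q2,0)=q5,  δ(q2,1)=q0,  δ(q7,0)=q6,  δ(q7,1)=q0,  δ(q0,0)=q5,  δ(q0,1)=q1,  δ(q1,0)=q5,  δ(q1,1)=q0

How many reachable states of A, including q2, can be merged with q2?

First remove the unreachable states {q7,q8}; 7 states remain.
P0 = {q0,q1,q5,q6} | {q2,q3,q4}.
Split {q0,q1,q5,q6} by δ(·,0) → {q0,q1} and {q5,q6}.
Stable partition: {q0,q1} | {q2,q3,q4} | {q5,q6} — 3 equivalence classes.
State q2 belongs to the block {q2,q3,q4}, which has 3 states.

3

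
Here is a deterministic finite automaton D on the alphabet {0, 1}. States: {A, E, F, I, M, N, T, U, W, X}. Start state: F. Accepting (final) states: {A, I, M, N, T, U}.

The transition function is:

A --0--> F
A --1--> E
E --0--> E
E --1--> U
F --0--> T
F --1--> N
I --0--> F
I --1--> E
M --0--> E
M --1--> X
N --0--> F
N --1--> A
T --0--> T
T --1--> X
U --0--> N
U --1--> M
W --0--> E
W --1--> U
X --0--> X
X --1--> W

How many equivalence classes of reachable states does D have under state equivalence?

Reachable states from the start: {A,E,F,M,N,T,U,W,X}. Unreachable: {I} — drop them.
Start with accepting vs non-accepting: {A,M,N,T,U} | {E,F,W,X}.
On input 0, block {A,M,N,T,U} splits into {A,M,N} and {T,U}.
Split {A,M,N} by δ(·,1) → {A,M} and {N}.
Refine {E,F,W,X} on symbol 0: members go to different blocks, giving {E,W,X} and {F}.
Split {A,M} by δ(·,0) → {A} and {M}.
Split {E,W,X} by δ(·,1) → {E,W} and {X}.
On input 0, block {T,U} splits into {U} and {T}.
The partition is now stable with 8 blocks: {A} | {E,W} | {U} | {N} | {F} | {M} | {X} | {T}.

8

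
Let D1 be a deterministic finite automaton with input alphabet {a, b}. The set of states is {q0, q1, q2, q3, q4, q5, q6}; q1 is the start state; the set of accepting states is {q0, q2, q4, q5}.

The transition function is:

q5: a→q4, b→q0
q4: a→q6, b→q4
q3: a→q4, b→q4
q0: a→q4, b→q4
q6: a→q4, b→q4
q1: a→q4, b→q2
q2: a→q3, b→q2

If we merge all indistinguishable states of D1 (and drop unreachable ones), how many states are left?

2

States {q0,q5} cannot be reached from the start state, so discard them.
Initial partition by acceptance: {q2,q4} | {q1,q3,q6}.
No further refinement is possible. Final partition (2 blocks): {q2,q4} | {q1,q3,q6}.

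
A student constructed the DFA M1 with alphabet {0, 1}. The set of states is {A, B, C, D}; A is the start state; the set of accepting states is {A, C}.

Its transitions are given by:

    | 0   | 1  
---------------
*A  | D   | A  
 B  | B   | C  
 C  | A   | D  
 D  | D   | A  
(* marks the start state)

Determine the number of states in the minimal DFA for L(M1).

2

First remove the unreachable states {B,C}; 2 states remain.
P0 = {A} | {D}.
Stable partition: {A} | {D} — 2 equivalence classes.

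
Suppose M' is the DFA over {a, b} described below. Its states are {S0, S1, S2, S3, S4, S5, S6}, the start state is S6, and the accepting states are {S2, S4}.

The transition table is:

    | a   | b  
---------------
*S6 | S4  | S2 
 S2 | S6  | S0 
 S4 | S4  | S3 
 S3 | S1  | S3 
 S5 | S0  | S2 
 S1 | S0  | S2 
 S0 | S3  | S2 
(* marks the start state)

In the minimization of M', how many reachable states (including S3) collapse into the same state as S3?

1

Reachable states from the start: {S0,S1,S2,S3,S4,S6}. Unreachable: {S5} — drop them.
Initial partition by acceptance: {S2,S4} | {S0,S1,S3,S6}.
Split {S2,S4} by δ(·,a) → {S2} and {S4}.
Split {S0,S1,S3,S6} by δ(·,a) → {S0,S1,S3} and {S6}.
On input b, block {S0,S1,S3} splits into {S0,S1} and {S3}.
Split {S0,S1} by δ(·,a) → {S0} and {S1}.
The partition is now stable with 6 blocks: {S2} | {S0} | {S4} | {S6} | {S3} | {S1}.
State S3 belongs to the block {S3}, which has 1 states.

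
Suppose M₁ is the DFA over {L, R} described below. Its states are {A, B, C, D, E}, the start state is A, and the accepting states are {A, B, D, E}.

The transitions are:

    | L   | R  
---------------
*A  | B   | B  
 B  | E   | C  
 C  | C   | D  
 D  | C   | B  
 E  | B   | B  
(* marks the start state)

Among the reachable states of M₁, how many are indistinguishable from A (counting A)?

2

All states are reachable from the start state.
P0 = {A,B,D,E} | {C}.
Refine {A,B,D,E} on symbol L: members go to different blocks, giving {A,B,E} and {D}.
Split {A,B,E} by δ(·,R) → {A,E} and {B}.
The partition is now stable with 4 blocks: {A,E} | {C} | {D} | {B}.
State A belongs to the block {A,E}, which has 2 states.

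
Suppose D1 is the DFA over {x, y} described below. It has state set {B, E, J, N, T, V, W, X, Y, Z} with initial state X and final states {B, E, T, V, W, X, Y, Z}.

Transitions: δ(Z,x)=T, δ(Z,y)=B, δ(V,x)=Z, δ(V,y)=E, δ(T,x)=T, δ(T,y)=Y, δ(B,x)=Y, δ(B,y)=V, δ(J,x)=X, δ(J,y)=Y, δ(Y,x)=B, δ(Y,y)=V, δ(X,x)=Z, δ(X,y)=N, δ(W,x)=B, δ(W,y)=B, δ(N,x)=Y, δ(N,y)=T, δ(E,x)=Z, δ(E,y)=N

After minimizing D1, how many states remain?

5

Reachable states from the start: {B,E,N,T,V,X,Y,Z}. Unreachable: {J,W} — drop them.
P0 = {B,E,T,V,X,Y,Z} | {N}.
On input y, block {B,E,T,V,X,Y,Z} splits into {B,T,V,Y,Z} and {E,X}.
Split {B,T,V,Y,Z} by δ(·,y) → {B,T,Y,Z} and {V}.
On input y, block {B,T,Y,Z} splits into {B,Y} and {T,Z}.
The partition is now stable with 5 blocks: {B,Y} | {N} | {E,X} | {V} | {T,Z}.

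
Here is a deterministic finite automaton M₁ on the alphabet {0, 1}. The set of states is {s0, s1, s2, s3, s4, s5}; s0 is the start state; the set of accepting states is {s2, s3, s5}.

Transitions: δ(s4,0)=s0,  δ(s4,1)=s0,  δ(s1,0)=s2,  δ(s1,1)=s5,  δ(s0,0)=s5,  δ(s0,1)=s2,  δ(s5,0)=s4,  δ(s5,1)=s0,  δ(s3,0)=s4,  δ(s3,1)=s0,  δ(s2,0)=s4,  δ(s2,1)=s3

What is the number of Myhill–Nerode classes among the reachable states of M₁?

States {s1} cannot be reached from the start state, so discard them.
P0 = {s2,s3,s5} | {s0,s4}.
Refine {s2,s3,s5} on symbol 1: members go to different blocks, giving {s3,s5} and {s2}.
Split {s0,s4} by δ(·,0) → {s0} and {s4}.
Stable partition: {s3,s5} | {s0} | {s2} | {s4} — 4 equivalence classes.

4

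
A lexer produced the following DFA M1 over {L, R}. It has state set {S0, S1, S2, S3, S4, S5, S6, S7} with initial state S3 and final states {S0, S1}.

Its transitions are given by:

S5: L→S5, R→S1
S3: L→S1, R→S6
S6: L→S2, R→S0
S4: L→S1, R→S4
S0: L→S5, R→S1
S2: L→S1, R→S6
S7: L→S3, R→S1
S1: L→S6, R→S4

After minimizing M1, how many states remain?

6

First remove the unreachable states {S7}; 7 states remain.
Initial partition by acceptance: {S0,S1} | {S2,S3,S4,S5,S6}.
Split {S0,S1} by δ(·,R) → {S0} and {S1}.
Refine {S2,S3,S4,S5,S6} on symbol L: members go to different blocks, giving {S2,S3,S4} and {S5,S6}.
On input R, block {S2,S3,S4} splits into {S2,S3} and {S4}.
On input L, block {S5,S6} splits into {S5} and {S6}.
No further refinement is possible. Final partition (6 blocks): {S0} | {S2,S3} | {S1} | {S5} | {S4} | {S6}.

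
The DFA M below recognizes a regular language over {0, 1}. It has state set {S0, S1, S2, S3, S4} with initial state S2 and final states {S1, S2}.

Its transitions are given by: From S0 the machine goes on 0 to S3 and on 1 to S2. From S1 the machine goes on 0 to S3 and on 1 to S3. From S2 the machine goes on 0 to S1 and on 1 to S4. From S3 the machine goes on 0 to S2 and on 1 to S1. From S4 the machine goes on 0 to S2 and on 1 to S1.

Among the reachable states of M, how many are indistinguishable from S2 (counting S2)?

1

Reachable states from the start: {S1,S2,S3,S4}. Unreachable: {S0} — drop them.
P0 = {S1,S2} | {S3,S4}.
Refine {S1,S2} on symbol 0: members go to different blocks, giving {S1} and {S2}.
The partition is now stable with 3 blocks: {S1} | {S3,S4} | {S2}.
State S2 belongs to the block {S2}, which has 1 states.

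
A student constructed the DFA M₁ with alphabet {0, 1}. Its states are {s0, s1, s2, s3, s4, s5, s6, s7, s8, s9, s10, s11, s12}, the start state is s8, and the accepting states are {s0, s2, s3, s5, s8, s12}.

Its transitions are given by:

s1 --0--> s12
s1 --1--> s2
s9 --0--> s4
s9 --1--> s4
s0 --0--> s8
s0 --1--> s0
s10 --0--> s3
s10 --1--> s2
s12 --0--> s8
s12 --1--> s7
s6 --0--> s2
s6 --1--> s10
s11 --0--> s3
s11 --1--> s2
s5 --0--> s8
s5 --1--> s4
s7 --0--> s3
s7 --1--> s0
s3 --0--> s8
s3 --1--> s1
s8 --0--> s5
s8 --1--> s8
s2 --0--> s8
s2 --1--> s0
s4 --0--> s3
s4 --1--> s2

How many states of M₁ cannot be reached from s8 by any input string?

4

Starting at s8 and following transitions, the reachable set is {s0, s1, s2, s3, s4, s5, s7, s8, s12}. That leaves s6, s9, s10, s11 unreachable — 4 in total.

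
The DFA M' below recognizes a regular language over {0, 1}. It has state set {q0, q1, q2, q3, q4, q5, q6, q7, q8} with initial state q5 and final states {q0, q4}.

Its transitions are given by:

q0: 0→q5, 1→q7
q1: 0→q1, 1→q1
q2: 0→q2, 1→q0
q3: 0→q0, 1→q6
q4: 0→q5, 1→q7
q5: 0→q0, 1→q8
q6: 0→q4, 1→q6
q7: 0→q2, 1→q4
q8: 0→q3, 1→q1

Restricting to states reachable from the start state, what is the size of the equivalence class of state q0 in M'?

2

Initial partition by acceptance: {q0,q4} | {q1,q2,q3,q5,q6,q7,q8}.
On input 0, block {q1,q2,q3,q5,q6,q7,q8} splits into {q1,q2,q7,q8} and {q3,q5,q6}.
Refine {q1,q2,q7,q8} on symbol 0: members go to different blocks, giving {q1,q2,q7} and {q8}.
Refine {q1,q2,q7} on symbol 1: members go to different blocks, giving {q2,q7} and {q1}.
On input 1, block {q3,q5,q6} splits into {q3,q6} and {q5}.
The partition is now stable with 6 blocks: {q0,q4} | {q2,q7} | {q3,q6} | {q8} | {q1} | {q5}.
State q0 belongs to the block {q0,q4}, which has 2 states.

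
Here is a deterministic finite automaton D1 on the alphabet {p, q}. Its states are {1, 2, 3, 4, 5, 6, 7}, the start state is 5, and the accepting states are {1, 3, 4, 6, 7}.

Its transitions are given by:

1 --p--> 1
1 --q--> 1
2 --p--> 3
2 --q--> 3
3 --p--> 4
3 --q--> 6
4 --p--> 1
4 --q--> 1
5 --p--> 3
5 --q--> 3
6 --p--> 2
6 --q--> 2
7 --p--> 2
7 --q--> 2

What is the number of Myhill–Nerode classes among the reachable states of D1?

First remove the unreachable states {7}; 6 states remain.
P0 = {1,3,4,6} | {2,5}.
On input p, block {1,3,4,6} splits into {1,3,4} and {6}.
Split {1,3,4} by δ(·,q) → {1,4} and {3}.
The partition is now stable with 4 blocks: {1,4} | {2,5} | {6} | {3}.

4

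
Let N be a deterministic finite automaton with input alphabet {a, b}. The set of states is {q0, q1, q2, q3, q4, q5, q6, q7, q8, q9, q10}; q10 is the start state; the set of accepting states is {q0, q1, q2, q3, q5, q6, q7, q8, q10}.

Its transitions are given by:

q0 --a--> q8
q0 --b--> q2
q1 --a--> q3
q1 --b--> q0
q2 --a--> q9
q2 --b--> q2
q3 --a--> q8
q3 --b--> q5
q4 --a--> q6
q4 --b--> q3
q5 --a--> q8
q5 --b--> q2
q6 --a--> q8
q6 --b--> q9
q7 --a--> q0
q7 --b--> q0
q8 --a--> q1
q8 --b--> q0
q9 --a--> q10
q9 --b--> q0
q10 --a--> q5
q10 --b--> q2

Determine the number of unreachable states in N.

Starting at q10 and following transitions, the reachable set is {q0, q1, q2, q3, q5, q8, q9, q10}. That leaves q4, q6, q7 unreachable — 3 in total.

3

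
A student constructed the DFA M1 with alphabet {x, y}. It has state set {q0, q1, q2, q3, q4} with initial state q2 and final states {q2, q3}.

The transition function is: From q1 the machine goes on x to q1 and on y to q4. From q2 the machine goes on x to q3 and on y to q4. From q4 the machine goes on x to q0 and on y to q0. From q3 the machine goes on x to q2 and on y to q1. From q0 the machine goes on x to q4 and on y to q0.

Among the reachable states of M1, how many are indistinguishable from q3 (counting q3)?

2

Every state is reachable, so we keep all 5.
Start with accepting vs non-accepting: {q2,q3} | {q0,q1,q4}.
No further refinement is possible. Final partition (2 blocks): {q2,q3} | {q0,q1,q4}.
The equivalence class containing q3 is {q2,q3}, of size 2.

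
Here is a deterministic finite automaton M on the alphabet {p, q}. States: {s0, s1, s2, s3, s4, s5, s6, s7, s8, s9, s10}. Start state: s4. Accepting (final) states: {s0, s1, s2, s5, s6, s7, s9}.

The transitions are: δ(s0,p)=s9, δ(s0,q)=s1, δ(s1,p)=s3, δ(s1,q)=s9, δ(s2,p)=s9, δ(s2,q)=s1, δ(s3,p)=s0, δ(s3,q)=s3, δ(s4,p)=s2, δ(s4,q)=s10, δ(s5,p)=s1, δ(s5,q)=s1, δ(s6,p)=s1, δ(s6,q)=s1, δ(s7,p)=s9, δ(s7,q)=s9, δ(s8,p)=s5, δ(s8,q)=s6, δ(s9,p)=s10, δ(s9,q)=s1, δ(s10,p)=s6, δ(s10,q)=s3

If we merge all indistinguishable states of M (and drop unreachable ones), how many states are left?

3

Reachable states from the start: {s0,s1,s2,s3,s4,s6,s9,s10}. Unreachable: {s5,s7,s8} — drop them.
Initial partition by acceptance: {s0,s1,s2,s6,s9} | {s3,s4,s10}.
Refine {s0,s1,s2,s6,s9} on symbol p: members go to different blocks, giving {s0,s2,s6} and {s1,s9}.
No further refinement is possible. Final partition (3 blocks): {s0,s2,s6} | {s3,s4,s10} | {s1,s9}.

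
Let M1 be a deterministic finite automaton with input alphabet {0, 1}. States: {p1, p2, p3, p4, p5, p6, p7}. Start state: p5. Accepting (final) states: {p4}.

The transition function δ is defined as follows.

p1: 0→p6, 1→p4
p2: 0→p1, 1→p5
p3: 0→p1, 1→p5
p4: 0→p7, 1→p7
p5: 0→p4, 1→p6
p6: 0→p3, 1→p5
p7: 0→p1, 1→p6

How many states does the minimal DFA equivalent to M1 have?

First remove the unreachable states {p2}; 6 states remain.
Start with accepting vs non-accepting: {p4} | {p1,p3,p5,p6,p7}.
On input 0, block {p1,p3,p5,p6,p7} splits into {p1,p3,p6,p7} and {p5}.
On input 1, block {p1,p3,p6,p7} splits into {p3,p6} and {p1} and {p7}.
Split {p3,p6} by δ(·,0) → {p3} and {p6}.
Stable partition: {p4} | {p3} | {p5} | {p1} | {p7} | {p6} — 6 equivalence classes.

6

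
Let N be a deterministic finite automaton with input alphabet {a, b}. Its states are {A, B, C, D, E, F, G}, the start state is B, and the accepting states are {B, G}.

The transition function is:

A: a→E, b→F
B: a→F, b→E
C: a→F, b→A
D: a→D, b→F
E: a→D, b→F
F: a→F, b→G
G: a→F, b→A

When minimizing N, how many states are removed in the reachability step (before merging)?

BFS from B reaches {A, B, D, E, F, G}; the 1 state(s) C are never visited.

1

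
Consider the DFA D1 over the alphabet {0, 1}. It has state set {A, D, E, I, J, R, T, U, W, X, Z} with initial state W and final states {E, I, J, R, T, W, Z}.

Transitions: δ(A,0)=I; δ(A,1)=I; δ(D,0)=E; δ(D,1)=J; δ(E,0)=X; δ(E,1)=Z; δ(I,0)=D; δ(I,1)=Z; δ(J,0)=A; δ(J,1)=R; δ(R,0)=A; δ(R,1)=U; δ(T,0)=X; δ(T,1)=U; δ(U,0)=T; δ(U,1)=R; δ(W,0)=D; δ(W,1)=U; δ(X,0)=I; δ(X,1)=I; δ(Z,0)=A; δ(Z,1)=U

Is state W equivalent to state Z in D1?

Yes

All states are reachable from the start state.
Initial partition by acceptance: {E,I,J,R,T,W,Z} | {A,D,U,X}.
Refine {E,I,J,R,T,W,Z} on symbol 1: members go to different blocks, giving {R,T,W,Z} and {E,I,J}.
On input 0, block {A,D,U,X} splits into {A,D,X} and {U}.
The partition is now stable with 4 blocks: {R,T,W,Z} | {A,D,X} | {E,I,J} | {U}.
W and Z lie in the same block of the stable partition, so they are equivalent — no string distinguishes them.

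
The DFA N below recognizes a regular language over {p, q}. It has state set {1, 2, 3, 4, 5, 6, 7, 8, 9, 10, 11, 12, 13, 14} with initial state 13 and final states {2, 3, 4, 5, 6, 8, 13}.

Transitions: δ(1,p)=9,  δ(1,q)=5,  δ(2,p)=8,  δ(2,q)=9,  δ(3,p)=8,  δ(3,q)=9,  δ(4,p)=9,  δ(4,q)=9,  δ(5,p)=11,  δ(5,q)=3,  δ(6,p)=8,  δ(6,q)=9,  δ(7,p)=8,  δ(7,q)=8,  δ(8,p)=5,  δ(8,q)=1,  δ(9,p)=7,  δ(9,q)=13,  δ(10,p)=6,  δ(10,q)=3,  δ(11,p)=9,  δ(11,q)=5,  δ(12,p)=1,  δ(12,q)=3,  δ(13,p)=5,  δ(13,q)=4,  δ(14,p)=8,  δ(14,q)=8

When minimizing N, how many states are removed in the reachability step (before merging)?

5

BFS from 13 reaches {1, 3, 4, 5, 7, 8, 9, 11, 13}; the 5 state(s) 2, 6, 10, 12, 14 are never visited.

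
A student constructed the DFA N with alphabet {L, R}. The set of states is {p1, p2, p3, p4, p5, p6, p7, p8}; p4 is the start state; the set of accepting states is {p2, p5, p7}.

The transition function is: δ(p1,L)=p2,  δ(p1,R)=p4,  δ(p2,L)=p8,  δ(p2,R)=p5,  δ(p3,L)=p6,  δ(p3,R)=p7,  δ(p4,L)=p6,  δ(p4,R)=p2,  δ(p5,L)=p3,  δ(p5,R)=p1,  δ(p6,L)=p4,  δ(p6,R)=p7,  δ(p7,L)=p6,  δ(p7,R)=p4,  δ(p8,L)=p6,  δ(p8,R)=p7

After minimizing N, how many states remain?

All states are reachable from the start state.
P0 = {p2,p5,p7} | {p1,p3,p4,p6,p8}.
Split {p2,p5,p7} by δ(·,R) → {p5,p7} and {p2}.
Split {p1,p3,p4,p6,p8} by δ(·,L) → {p3,p4,p6,p8} and {p1}.
Split {p5,p7} by δ(·,R) → {p5} and {p7}.
Refine {p3,p4,p6,p8} on symbol R: members go to different blocks, giving {p3,p6,p8} and {p4}.
Refine {p3,p6,p8} on symbol L: members go to different blocks, giving {p3,p8} and {p6}.
No further refinement is possible. Final partition (7 blocks): {p5} | {p3,p8} | {p2} | {p1} | {p7} | {p4} | {p6}.

7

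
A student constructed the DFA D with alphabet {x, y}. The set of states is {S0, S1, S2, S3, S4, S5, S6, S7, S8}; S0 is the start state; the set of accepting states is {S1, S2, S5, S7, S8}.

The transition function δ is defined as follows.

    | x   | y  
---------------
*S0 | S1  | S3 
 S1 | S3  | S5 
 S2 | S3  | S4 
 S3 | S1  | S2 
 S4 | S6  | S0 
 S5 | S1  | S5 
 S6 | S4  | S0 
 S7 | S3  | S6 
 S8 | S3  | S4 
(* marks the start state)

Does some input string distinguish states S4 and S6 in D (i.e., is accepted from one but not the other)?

Reachable states from the start: {S0,S1,S2,S3,S4,S5,S6}. Unreachable: {S7,S8} — drop them.
P0 = {S1,S2,S5} | {S0,S3,S4,S6}.
Split {S1,S2,S5} by δ(·,x) → {S1,S2} and {S5}.
On input y, block {S1,S2} splits into {S1} and {S2}.
On input x, block {S0,S3,S4,S6} splits into {S0,S3} and {S4,S6}.
Refine {S0,S3} on symbol y: members go to different blocks, giving {S0} and {S3}.
No further refinement is possible. Final partition (6 blocks): {S1} | {S0} | {S5} | {S2} | {S4,S6} | {S3}.
S4 and S6 lie in the same block of the stable partition, so they are equivalent — no string distinguishes them.

No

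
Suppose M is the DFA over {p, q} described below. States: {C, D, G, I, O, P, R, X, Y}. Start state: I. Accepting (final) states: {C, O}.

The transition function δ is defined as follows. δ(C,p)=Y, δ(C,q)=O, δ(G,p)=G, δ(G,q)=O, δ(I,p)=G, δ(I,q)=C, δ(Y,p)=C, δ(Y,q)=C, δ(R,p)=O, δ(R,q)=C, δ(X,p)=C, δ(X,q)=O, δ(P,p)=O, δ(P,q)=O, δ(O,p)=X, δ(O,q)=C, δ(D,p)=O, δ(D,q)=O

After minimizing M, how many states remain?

3

States {D,P,R} cannot be reached from the start state, so discard them.
Initial partition by acceptance: {C,O} | {G,I,X,Y}.
On input p, block {G,I,X,Y} splits into {G,I} and {X,Y}.
Stable partition: {C,O} | {G,I} | {X,Y} — 3 equivalence classes.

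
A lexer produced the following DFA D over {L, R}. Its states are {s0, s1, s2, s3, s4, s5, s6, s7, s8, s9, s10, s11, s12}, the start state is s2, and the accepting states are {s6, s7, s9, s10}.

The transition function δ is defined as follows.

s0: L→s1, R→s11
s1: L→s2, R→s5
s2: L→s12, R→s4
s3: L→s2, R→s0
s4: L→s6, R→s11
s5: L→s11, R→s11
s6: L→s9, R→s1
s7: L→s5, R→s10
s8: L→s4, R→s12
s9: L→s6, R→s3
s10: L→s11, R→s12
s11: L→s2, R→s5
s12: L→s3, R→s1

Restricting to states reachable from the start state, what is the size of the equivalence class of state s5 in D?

First remove the unreachable states {s7,s8,s10}; 10 states remain.
Initial partition by acceptance: {s6,s9} | {s0,s1,s2,s3,s4,s5,s11,s12}.
Refine {s0,s1,s2,s3,s4,s5,s11,s12} on symbol L: members go to different blocks, giving {s0,s1,s2,s3,s5,s11,s12} and {s4}.
Refine {s0,s1,s2,s3,s5,s11,s12} on symbol R: members go to different blocks, giving {s0,s1,s3,s5,s11,s12} and {s2}.
Split {s0,s1,s3,s5,s11,s12} by δ(·,L) → {s0,s5,s12} and {s1,s3,s11}.
No further refinement is possible. Final partition (5 blocks): {s6,s9} | {s0,s5,s12} | {s4} | {s2} | {s1,s3,s11}.
State s5 belongs to the block {s0,s5,s12}, which has 3 states.

3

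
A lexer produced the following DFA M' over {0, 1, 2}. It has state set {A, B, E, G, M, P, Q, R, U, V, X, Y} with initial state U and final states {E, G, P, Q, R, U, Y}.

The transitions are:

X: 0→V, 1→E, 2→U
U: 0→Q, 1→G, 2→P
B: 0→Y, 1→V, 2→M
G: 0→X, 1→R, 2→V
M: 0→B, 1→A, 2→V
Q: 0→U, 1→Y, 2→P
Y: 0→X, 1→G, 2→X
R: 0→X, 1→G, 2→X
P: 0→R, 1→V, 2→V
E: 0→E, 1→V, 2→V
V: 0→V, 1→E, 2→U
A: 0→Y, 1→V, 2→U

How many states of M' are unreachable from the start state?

Starting at U and following transitions, the reachable set is {E, G, P, Q, R, U, V, X, Y}. That leaves A, B, M unreachable — 3 in total.

3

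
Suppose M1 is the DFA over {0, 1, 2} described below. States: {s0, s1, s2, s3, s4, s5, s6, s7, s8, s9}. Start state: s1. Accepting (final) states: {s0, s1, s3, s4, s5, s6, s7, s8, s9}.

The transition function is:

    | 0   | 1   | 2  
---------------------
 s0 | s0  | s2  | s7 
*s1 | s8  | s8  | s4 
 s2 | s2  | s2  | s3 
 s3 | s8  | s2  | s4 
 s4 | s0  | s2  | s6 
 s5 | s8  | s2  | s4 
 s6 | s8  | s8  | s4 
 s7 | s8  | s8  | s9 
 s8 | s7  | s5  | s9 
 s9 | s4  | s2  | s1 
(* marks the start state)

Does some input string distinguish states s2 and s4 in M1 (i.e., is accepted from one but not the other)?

Yes

Every state is reachable, so we keep all 10.
P0 = {s0,s1,s3,s4,s5,s6,s7,s8,s9} | {s2}.
Split {s0,s1,s3,s4,s5,s6,s7,s8,s9} by δ(·,1) → {s0,s3,s4,s5,s9} and {s1,s6,s7,s8}.
Refine {s0,s3,s4,s5,s9} on symbol 0: members go to different blocks, giving {s0,s4,s9} and {s3,s5}.
Split {s1,s6,s7,s8} by δ(·,1) → {s1,s6,s7} and {s8}.
Stable partition: {s0,s4,s9} | {s2} | {s1,s6,s7} | {s3,s5} | {s8} — 5 equivalence classes.
s2 and s4 end up in different blocks, so they are distinguishable. For instance, the string 'ε' is accepted from only s4.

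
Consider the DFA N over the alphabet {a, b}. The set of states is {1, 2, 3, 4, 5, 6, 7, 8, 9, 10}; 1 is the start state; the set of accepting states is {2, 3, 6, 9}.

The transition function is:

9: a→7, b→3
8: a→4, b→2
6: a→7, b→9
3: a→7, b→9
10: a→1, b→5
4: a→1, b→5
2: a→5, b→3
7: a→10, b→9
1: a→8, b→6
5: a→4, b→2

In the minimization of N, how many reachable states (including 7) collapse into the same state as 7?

3

P0 = {2,3,6,9} | {1,4,5,7,8,10}.
On input b, block {1,4,5,7,8,10} splits into {1,5,7,8} and {4,10}.
On input a, block {1,5,7,8} splits into {5,7,8} and {1}.
The partition is now stable with 4 blocks: {2,3,6,9} | {5,7,8} | {4,10} | {1}.
The equivalence class containing 7 is {5,7,8}, of size 3.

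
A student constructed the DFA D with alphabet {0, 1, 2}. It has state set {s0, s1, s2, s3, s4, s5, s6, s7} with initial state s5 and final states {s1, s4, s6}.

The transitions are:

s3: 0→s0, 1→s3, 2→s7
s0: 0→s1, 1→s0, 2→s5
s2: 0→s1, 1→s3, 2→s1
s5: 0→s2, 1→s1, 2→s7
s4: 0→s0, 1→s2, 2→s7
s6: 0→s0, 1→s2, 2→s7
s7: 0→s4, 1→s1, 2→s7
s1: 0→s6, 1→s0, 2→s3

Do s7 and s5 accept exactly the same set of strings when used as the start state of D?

No

Start with accepting vs non-accepting: {s1,s4,s6} | {s0,s2,s3,s5,s7}.
Split {s1,s4,s6} by δ(·,0) → {s4,s6} and {s1}.
Refine {s0,s2,s3,s5,s7} on symbol 0: members go to different blocks, giving {s0,s2} and {s3,s5} and {s7}.
On input 1, block {s0,s2} splits into {s0} and {s2}.
Split {s3,s5} by δ(·,0) → {s3} and {s5}.
Stable partition: {s4,s6} | {s0} | {s1} | {s3} | {s7} | {s2} | {s5} — 7 equivalence classes.
s7 and s5 end up in different blocks, so they are distinguishable. For instance, the string '0' is accepted from only s7.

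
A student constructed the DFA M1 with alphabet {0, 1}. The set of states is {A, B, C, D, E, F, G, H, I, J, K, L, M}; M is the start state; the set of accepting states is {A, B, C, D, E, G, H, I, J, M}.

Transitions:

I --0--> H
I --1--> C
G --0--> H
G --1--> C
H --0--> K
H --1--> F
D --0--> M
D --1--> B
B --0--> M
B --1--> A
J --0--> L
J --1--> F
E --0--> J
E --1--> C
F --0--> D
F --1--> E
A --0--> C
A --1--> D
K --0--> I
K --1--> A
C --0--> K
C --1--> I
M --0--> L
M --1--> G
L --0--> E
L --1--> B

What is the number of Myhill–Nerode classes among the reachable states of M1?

P0 = {A,B,C,D,E,G,H,I,J,M} | {F,K,L}.
Refine {A,B,C,D,E,G,H,I,J,M} on symbol 0: members go to different blocks, giving {A,B,D,E,G,I} and {C,H,J,M}.
Refine {A,B,D,E,G,I} on symbol 1: members go to different blocks, giving {A,B,D} and {E,G,I}.
Refine {F,K,L} on symbol 0: members go to different blocks, giving {K,L} and {F}.
On input 1, block {C,H,J,M} splits into {C,M} and {H,J}.
No further refinement is possible. Final partition (6 blocks): {A,B,D} | {K,L} | {C,M} | {E,G,I} | {F} | {H,J}.

6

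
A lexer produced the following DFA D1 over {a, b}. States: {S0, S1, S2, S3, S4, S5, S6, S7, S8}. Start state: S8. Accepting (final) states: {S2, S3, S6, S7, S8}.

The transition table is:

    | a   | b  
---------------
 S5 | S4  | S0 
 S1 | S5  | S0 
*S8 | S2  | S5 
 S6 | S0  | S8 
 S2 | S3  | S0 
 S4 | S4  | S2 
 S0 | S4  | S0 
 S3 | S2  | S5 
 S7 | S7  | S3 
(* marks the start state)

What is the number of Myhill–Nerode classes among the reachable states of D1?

States {S1,S6,S7} cannot be reached from the start state, so discard them.
Initial partition by acceptance: {S2,S3,S8} | {S0,S4,S5}.
Split {S0,S4,S5} by δ(·,b) → {S0,S5} and {S4}.
Stable partition: {S2,S3,S8} | {S0,S5} | {S4} — 3 equivalence classes.

3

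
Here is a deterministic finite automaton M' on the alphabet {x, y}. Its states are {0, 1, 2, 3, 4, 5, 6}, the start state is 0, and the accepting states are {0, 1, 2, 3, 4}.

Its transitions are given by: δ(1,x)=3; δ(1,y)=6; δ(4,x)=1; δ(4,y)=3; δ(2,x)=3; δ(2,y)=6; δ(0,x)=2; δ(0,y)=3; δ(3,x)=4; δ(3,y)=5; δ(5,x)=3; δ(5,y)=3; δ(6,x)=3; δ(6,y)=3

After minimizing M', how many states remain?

4

P0 = {0,1,2,3,4} | {5,6}.
Split {0,1,2,3,4} by δ(·,y) → {1,2,3} and {0,4}.
Split {1,2,3} by δ(·,x) → {1,2} and {3}.
No further refinement is possible. Final partition (4 blocks): {1,2} | {5,6} | {0,4} | {3}.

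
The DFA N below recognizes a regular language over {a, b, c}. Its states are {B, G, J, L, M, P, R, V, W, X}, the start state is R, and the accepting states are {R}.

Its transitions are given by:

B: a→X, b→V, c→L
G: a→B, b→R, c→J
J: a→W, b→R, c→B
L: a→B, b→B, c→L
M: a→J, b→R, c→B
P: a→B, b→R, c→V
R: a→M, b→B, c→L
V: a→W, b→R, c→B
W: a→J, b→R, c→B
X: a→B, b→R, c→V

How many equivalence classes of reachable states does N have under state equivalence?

5

First remove the unreachable states {G,P}; 8 states remain.
P0 = {R} | {B,J,L,M,V,W,X}.
Refine {B,J,L,M,V,W,X} on symbol b: members go to different blocks, giving {J,M,V,W,X} and {B,L}.
Split {J,M,V,W,X} by δ(·,a) → {J,M,V,W} and {X}.
Refine {B,L} on symbol a: members go to different blocks, giving {L} and {B}.
The partition is now stable with 5 blocks: {R} | {J,M,V,W} | {L} | {X} | {B}.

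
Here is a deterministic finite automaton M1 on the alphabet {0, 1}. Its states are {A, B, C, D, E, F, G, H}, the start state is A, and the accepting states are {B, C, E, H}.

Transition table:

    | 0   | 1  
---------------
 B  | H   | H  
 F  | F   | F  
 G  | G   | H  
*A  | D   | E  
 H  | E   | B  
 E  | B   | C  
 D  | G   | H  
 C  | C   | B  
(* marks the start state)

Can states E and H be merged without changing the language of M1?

Yes

Reachable states from the start: {A,B,C,D,E,G,H}. Unreachable: {F} — drop them.
Start with accepting vs non-accepting: {B,C,E,H} | {A,D,G}.
The partition is now stable with 2 blocks: {B,C,E,H} | {A,D,G}.
E and H lie in the same block of the stable partition, so they are equivalent — no string distinguishes them.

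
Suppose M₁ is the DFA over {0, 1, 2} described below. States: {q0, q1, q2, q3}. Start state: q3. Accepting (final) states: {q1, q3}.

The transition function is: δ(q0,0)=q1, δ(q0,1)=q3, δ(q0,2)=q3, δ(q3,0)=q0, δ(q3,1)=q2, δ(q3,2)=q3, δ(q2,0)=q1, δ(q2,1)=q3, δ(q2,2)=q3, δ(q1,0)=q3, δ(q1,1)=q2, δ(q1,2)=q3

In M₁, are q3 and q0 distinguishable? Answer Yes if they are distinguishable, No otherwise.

Yes

Every state is reachable, so we keep all 4.
Start with accepting vs non-accepting: {q1,q3} | {q0,q2}.
Split {q1,q3} by δ(·,0) → {q1} and {q3}.
The partition is now stable with 3 blocks: {q1} | {q0,q2} | {q3}.
q3 and q0 end up in different blocks, so they are distinguishable. For instance, the string 'ε' is accepted from only q3.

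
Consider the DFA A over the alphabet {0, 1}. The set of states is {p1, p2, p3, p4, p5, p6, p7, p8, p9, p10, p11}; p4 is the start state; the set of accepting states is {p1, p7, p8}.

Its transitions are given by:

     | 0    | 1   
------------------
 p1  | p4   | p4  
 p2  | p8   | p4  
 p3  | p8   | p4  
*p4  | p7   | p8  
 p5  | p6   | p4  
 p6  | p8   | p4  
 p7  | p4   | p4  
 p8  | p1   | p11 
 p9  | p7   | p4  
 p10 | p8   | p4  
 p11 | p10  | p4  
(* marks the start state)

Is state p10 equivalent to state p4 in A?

States {p2,p3,p5,p6,p9} cannot be reached from the start state, so discard them.
Start with accepting vs non-accepting: {p1,p7,p8} | {p4,p10,p11}.
Refine {p1,p7,p8} on symbol 0: members go to different blocks, giving {p1,p7} and {p8}.
On input 0, block {p4,p10,p11} splits into {p4} and {p10} and {p11}.
Stable partition: {p1,p7} | {p4} | {p8} | {p10} | {p11} — 5 equivalence classes.
p10 and p4 end up in different blocks, so they are distinguishable. For instance, the string '1' is accepted from only p4.

No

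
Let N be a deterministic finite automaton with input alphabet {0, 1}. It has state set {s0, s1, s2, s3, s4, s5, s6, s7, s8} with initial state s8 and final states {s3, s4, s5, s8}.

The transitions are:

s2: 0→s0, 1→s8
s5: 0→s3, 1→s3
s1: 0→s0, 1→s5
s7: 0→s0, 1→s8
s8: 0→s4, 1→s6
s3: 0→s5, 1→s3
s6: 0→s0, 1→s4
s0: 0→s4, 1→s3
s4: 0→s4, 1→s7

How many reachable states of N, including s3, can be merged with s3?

States {s1,s2} cannot be reached from the start state, so discard them.
Initial partition by acceptance: {s3,s4,s5,s8} | {s0,s6,s7}.
Split {s3,s4,s5,s8} by δ(·,1) → {s3,s5} and {s4,s8}.
Split {s0,s6,s7} by δ(·,0) → {s6,s7} and {s0}.
The partition is now stable with 4 blocks: {s3,s5} | {s6,s7} | {s4,s8} | {s0}.
The equivalence class containing s3 is {s3,s5}, of size 2.

2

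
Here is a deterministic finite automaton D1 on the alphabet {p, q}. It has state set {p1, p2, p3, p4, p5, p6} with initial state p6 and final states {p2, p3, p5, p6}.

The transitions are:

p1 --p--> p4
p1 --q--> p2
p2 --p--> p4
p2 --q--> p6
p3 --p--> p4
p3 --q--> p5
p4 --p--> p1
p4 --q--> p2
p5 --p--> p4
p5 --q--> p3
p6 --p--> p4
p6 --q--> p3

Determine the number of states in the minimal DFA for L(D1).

Start with accepting vs non-accepting: {p2,p3,p5,p6} | {p1,p4}.
The partition is now stable with 2 blocks: {p2,p3,p5,p6} | {p1,p4}.

2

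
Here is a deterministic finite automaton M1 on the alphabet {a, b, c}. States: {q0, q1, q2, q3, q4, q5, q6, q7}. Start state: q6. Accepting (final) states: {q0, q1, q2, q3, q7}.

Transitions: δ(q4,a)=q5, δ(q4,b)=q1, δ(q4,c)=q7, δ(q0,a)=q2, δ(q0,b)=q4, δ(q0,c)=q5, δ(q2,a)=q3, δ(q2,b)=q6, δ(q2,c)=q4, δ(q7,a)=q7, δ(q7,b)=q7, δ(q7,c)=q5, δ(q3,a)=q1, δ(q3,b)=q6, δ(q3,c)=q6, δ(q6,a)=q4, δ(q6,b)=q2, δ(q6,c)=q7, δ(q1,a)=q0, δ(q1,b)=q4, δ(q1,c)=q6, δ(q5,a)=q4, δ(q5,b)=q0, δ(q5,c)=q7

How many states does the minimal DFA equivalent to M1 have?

3

Start with accepting vs non-accepting: {q0,q1,q2,q3,q7} | {q4,q5,q6}.
Refine {q0,q1,q2,q3,q7} on symbol b: members go to different blocks, giving {q0,q1,q2,q3} and {q7}.
No further refinement is possible. Final partition (3 blocks): {q0,q1,q2,q3} | {q4,q5,q6} | {q7}.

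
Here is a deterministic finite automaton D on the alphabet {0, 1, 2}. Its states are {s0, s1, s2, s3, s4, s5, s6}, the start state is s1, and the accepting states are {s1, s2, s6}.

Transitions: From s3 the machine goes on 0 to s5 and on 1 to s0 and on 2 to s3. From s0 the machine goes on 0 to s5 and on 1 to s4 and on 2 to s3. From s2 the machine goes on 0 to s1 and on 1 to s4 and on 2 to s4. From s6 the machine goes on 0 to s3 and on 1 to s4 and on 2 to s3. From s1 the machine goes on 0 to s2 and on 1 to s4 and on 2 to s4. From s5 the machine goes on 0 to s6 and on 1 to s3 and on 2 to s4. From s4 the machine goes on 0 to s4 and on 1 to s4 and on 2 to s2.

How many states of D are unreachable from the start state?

Starting at s1 and following transitions, the reachable set is {s1, s2, s4}. That leaves s0, s3, s5, s6 unreachable — 4 in total.

4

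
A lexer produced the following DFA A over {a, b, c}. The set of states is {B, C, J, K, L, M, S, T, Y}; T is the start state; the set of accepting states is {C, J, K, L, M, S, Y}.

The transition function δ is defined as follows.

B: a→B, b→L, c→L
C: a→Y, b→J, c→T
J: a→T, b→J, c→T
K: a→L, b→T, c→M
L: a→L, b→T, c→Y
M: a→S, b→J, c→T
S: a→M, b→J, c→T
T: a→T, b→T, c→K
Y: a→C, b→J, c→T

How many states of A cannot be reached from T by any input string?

BFS from T reaches {C, J, K, L, M, S, T, Y}; the 1 state(s) B are never visited.

1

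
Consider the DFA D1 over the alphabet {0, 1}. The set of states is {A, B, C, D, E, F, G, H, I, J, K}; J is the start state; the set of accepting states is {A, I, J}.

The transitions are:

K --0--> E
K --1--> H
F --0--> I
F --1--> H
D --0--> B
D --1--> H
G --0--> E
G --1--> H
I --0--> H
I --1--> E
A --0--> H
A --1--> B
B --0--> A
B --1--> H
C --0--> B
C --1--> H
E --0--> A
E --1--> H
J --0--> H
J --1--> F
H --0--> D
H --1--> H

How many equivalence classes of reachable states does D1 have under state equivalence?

4

Reachable states from the start: {A,B,D,E,F,H,I,J}. Unreachable: {C,G,K} — drop them.
P0 = {A,I,J} | {B,D,E,F,H}.
Refine {B,D,E,F,H} on symbol 0: members go to different blocks, giving {B,E,F} and {D,H}.
Split {D,H} by δ(·,0) → {D} and {H}.
The partition is now stable with 4 blocks: {A,I,J} | {B,E,F} | {D} | {H}.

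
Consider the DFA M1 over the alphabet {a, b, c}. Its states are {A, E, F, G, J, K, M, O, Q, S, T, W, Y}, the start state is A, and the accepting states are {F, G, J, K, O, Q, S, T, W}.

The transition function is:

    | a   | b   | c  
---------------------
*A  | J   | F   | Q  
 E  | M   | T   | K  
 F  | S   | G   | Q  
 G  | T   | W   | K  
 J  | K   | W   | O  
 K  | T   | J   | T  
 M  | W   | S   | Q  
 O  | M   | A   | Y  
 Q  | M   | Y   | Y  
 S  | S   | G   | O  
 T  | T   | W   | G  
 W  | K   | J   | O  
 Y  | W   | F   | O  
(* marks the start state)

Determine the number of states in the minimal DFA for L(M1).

5

Reachable states from the start: {A,F,G,J,K,M,O,Q,S,T,W,Y}. Unreachable: {E} — drop them.
Initial partition by acceptance: {F,G,J,K,O,Q,S,T,W} | {A,M,Y}.
Split {F,G,J,K,O,Q,S,T,W} by δ(·,a) → {F,G,J,K,S,T,W} and {O,Q}.
On input c, block {F,G,J,K,S,T,W} splits into {F,J,S,W} and {G,K,T}.
Split {F,J,S,W} by δ(·,a) → {F,S} and {J,W}.
Stable partition: {F,S} | {A,M,Y} | {O,Q} | {G,K,T} | {J,W} — 5 equivalence classes.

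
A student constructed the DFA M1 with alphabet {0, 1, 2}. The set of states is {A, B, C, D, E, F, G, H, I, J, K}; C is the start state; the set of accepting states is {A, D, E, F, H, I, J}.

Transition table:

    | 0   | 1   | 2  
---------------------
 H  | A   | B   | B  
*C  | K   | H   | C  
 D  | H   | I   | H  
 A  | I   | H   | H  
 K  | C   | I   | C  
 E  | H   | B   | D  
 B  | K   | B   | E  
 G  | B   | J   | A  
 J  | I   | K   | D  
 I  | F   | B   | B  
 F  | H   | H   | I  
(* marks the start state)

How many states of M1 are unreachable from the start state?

Starting at C and following transitions, the reachable set is {A, B, C, D, E, F, H, I, K}. That leaves G, J unreachable — 2 in total.

2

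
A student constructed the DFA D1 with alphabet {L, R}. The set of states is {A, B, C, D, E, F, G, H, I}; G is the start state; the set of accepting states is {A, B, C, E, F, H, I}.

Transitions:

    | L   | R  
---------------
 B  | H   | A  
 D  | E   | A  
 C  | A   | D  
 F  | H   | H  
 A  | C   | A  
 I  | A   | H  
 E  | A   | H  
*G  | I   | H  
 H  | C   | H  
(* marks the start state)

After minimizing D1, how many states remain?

4

Reachable states from the start: {A,C,D,E,G,H,I}. Unreachable: {B,F} — drop them.
Initial partition by acceptance: {A,C,E,H,I} | {D,G}.
Split {A,C,E,H,I} by δ(·,R) → {A,E,H,I} and {C}.
Refine {A,E,H,I} on symbol L: members go to different blocks, giving {A,H} and {E,I}.
No further refinement is possible. Final partition (4 blocks): {A,H} | {D,G} | {C} | {E,I}.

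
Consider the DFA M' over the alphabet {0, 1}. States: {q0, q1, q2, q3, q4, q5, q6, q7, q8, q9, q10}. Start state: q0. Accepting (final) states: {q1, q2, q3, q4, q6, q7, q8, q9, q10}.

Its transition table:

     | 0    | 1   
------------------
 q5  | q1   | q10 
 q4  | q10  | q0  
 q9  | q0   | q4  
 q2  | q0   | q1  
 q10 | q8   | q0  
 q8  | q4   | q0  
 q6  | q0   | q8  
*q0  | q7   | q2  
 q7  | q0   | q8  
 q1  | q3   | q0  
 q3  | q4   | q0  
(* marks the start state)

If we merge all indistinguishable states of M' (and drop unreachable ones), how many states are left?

First remove the unreachable states {q5,q6,q9}; 8 states remain.
P0 = {q1,q2,q3,q4,q7,q8,q10} | {q0}.
Split {q1,q2,q3,q4,q7,q8,q10} by δ(·,0) → {q1,q3,q4,q8,q10} and {q2,q7}.
Stable partition: {q1,q3,q4,q8,q10} | {q0} | {q2,q7} — 3 equivalence classes.

3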